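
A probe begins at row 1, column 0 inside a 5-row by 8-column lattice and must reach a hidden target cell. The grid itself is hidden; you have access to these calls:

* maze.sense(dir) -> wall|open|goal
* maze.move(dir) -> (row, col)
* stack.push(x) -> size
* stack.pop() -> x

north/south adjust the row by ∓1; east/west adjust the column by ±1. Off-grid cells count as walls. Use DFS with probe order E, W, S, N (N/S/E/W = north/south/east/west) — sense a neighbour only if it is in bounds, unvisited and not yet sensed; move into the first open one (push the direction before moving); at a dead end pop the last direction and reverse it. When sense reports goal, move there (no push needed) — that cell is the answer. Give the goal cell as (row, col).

[in] sense east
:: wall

[in] sense south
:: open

[in] push south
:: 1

[in] move south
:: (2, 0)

[in] sense east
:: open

[in] push east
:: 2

[in] move east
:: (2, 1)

[in] sense east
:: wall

[in] sense south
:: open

[in] push south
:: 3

[in] move south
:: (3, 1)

[in] sense east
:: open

[in] push east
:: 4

[in] move east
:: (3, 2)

[in] sense east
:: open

[in] push east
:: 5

[in] move east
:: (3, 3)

[in] sense east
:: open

[in] push east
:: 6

[in] move east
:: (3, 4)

[in] sense east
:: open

[in] push east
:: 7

[in] move east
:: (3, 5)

[in] sense east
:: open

[in] push east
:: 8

[in] move east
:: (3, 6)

[in] sense east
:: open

[in] push east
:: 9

[in] move east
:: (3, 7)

[in] sense south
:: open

[in] push south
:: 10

[in] move south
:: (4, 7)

[in] sense west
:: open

[in] push west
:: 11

[in] move west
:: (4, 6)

[in] sense west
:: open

[in] push west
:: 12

[in] move west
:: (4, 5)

[in] sense west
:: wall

[in] pop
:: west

[in] move east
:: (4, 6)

[in] pop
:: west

[in] move east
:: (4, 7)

[in] pop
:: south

[in] move north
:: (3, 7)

[in] sense north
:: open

[in] push north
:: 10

[in] move north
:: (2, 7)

[in] sense west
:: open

[in] push west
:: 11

[in] move west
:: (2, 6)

[in] sense west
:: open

[in] push west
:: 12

[in] move west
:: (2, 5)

[in] sense west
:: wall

[in] sense north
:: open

[in] push north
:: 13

[in] move north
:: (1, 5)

[in] sense east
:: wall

[in] sense west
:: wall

[in] sense north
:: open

[in] push north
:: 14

[in] move north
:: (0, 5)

[in] sense east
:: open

[in] push east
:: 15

[in] move east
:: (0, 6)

[in] sense east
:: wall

[in] pop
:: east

[in] move west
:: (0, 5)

[in] sense west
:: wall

[in] pop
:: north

[in] move south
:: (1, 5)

[in] pop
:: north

[in] move south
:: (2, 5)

[in] pop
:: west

[in] move east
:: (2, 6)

[in] pop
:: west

[in] move east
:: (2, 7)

[in] sense north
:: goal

[in] move north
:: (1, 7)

Answer: (1, 7)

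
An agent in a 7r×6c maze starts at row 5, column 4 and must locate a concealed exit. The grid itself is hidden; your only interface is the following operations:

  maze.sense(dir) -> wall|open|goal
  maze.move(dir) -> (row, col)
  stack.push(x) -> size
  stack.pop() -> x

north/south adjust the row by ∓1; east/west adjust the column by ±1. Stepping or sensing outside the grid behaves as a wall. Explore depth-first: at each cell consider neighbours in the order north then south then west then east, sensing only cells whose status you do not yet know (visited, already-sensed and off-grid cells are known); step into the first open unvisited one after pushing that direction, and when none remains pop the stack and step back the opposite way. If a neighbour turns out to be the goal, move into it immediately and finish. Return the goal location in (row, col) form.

==> sense(north)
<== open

==> push(north)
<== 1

==> move(north)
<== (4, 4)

==> sense(north)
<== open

==> push(north)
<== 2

==> move(north)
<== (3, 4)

==> sense(north)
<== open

==> push(north)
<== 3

==> move(north)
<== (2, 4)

==> sense(north)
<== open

==> push(north)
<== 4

==> move(north)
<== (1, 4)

==> sense(north)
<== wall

==> sense(west)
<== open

==> push(west)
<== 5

==> move(west)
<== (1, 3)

==> sense(north)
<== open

==> push(north)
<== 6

==> move(north)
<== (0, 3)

==> sense(west)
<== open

==> push(west)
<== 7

==> move(west)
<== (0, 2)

==> sense(south)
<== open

==> push(south)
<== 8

==> move(south)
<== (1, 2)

==> sense(south)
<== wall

==> sense(west)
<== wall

==> pop()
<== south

==> move(north)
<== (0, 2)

==> sense(west)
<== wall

==> pop()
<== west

==> move(east)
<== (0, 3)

==> pop()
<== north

==> move(south)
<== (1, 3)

==> sense(south)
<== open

==> push(south)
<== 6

==> move(south)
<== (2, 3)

==> sense(south)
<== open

==> push(south)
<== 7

==> move(south)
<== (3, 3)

==> sense(south)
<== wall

==> sense(west)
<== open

==> push(west)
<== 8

==> move(west)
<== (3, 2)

==> sense(south)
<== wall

==> sense(west)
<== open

==> push(west)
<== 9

==> move(west)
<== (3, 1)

==> sense(north)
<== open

==> push(north)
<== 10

==> move(north)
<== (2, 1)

==> sense(west)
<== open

==> push(west)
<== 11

==> move(west)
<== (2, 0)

==> sense(north)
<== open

==> push(north)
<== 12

==> move(north)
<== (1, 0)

==> sense(north)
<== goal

==> move(north)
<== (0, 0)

Answer: (0, 0)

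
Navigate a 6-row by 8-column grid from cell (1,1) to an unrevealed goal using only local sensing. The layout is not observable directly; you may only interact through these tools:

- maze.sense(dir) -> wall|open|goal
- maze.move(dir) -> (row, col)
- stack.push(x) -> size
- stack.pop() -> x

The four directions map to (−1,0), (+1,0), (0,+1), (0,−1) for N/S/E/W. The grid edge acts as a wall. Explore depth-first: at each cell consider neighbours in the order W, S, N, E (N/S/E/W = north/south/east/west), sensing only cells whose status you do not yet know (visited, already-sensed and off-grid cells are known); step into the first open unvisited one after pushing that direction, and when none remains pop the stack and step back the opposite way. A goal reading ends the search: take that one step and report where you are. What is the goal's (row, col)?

==> maze.sense(dir=west)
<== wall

==> maze.sense(dir=south)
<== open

==> stack.push(x=south)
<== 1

==> maze.move(dir=south)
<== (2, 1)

==> maze.sense(dir=west)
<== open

==> stack.push(x=west)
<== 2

==> maze.move(dir=west)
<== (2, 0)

==> maze.sense(dir=south)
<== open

==> stack.push(x=south)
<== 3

==> maze.move(dir=south)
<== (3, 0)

==> maze.sense(dir=south)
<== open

==> stack.push(x=south)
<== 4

==> maze.move(dir=south)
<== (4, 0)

==> maze.sense(dir=south)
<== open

==> stack.push(x=south)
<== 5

==> maze.move(dir=south)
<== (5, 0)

==> maze.sense(dir=east)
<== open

==> stack.push(x=east)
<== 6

==> maze.move(dir=east)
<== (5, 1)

==> maze.sense(dir=north)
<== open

==> stack.push(x=north)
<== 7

==> maze.move(dir=north)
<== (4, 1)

==> maze.sense(dir=north)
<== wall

==> maze.sense(dir=east)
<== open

==> stack.push(x=east)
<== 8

==> maze.move(dir=east)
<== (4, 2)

==> maze.sense(dir=south)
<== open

==> stack.push(x=south)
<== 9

==> maze.move(dir=south)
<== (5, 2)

==> maze.sense(dir=east)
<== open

==> stack.push(x=east)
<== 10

==> maze.move(dir=east)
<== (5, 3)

==> maze.sense(dir=north)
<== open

==> stack.push(x=north)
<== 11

==> maze.move(dir=north)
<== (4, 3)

==> maze.sense(dir=north)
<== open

==> stack.push(x=north)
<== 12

==> maze.move(dir=north)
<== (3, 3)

==> maze.sense(dir=west)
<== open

==> stack.push(x=west)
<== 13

==> maze.move(dir=west)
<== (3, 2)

==> maze.sense(dir=north)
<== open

==> stack.push(x=north)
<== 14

==> maze.move(dir=north)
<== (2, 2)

==> maze.sense(dir=north)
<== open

==> stack.push(x=north)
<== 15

==> maze.move(dir=north)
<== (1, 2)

==> maze.sense(dir=north)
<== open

==> stack.push(x=north)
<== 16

==> maze.move(dir=north)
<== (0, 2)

==> maze.sense(dir=west)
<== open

==> stack.push(x=west)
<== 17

==> maze.move(dir=west)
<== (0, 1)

==> maze.sense(dir=west)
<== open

==> stack.push(x=west)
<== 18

==> maze.move(dir=west)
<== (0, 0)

==> stack.pop()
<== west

==> maze.move(dir=east)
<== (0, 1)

==> stack.pop()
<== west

==> maze.move(dir=east)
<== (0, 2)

==> maze.sense(dir=east)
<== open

==> stack.push(x=east)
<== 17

==> maze.move(dir=east)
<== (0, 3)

==> maze.sense(dir=south)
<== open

==> stack.push(x=south)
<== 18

==> maze.move(dir=south)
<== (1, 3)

==> maze.sense(dir=south)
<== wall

==> maze.sense(dir=east)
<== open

==> stack.push(x=east)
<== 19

==> maze.move(dir=east)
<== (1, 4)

==> maze.sense(dir=south)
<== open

==> stack.push(x=south)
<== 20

==> maze.move(dir=south)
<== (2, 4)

==> maze.sense(dir=south)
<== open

==> stack.push(x=south)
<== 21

==> maze.move(dir=south)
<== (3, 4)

==> maze.sense(dir=south)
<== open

==> stack.push(x=south)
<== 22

==> maze.move(dir=south)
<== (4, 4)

==> maze.sense(dir=south)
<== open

==> stack.push(x=south)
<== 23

==> maze.move(dir=south)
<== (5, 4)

==> maze.sense(dir=east)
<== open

==> stack.push(x=east)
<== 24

==> maze.move(dir=east)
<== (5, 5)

==> maze.sense(dir=north)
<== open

==> stack.push(x=north)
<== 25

==> maze.move(dir=north)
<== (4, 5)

==> maze.sense(dir=north)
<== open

==> stack.push(x=north)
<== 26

==> maze.move(dir=north)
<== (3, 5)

==> maze.sense(dir=north)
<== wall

==> maze.sense(dir=east)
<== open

==> stack.push(x=east)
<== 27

==> maze.move(dir=east)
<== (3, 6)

==> maze.sense(dir=south)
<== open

==> stack.push(x=south)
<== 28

==> maze.move(dir=south)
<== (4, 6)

==> maze.sense(dir=south)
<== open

==> stack.push(x=south)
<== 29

==> maze.move(dir=south)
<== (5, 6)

==> maze.sense(dir=east)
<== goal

==> maze.move(dir=east)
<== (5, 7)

Answer: (5, 7)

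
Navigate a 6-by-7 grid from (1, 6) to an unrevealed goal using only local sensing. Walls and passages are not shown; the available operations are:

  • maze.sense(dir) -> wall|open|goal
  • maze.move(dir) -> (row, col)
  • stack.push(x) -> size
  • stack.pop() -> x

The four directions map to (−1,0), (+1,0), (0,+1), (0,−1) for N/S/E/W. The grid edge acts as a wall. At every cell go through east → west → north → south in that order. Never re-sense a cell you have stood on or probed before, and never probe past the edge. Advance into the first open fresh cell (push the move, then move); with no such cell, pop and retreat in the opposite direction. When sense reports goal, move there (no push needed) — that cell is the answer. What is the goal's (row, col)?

[in] sense dir=west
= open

[in] push x=west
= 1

[in] move dir=west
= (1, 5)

[in] sense dir=west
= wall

[in] sense dir=north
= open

[in] push x=north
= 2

[in] move dir=north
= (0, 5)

[in] sense dir=east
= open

[in] push x=east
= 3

[in] move dir=east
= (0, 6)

[in] pop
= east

[in] move dir=west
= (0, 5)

[in] sense dir=west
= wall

[in] pop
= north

[in] move dir=south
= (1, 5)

[in] sense dir=south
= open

[in] push x=south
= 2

[in] move dir=south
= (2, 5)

[in] sense dir=east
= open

[in] push x=east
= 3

[in] move dir=east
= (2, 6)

[in] sense dir=south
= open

[in] push x=south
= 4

[in] move dir=south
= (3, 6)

[in] sense dir=west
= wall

[in] sense dir=south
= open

[in] push x=south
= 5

[in] move dir=south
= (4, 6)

[in] sense dir=west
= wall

[in] sense dir=south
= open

[in] push x=south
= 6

[in] move dir=south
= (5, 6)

[in] sense dir=west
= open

[in] push x=west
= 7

[in] move dir=west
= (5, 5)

[in] sense dir=west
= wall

[in] pop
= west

[in] move dir=east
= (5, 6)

[in] pop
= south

[in] move dir=north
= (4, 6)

[in] pop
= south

[in] move dir=north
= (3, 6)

[in] pop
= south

[in] move dir=north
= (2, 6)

[in] pop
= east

[in] move dir=west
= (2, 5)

[in] sense dir=west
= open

[in] push x=west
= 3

[in] move dir=west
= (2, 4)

[in] sense dir=west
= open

[in] push x=west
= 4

[in] move dir=west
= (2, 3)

[in] sense dir=west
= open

[in] push x=west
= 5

[in] move dir=west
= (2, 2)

[in] sense dir=west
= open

[in] push x=west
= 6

[in] move dir=west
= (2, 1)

[in] sense dir=west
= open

[in] push x=west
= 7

[in] move dir=west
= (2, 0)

[in] sense dir=north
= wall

[in] sense dir=south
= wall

[in] pop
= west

[in] move dir=east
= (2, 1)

[in] sense dir=north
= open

[in] push x=north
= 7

[in] move dir=north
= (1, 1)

[in] sense dir=east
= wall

[in] sense dir=north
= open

[in] push x=north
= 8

[in] move dir=north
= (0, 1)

[in] sense dir=east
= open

[in] push x=east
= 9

[in] move dir=east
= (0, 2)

[in] sense dir=east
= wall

[in] pop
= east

[in] move dir=west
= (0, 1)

[in] sense dir=west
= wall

[in] pop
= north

[in] move dir=south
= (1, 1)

[in] pop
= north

[in] move dir=south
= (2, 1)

[in] sense dir=south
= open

[in] push x=south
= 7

[in] move dir=south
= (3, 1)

[in] sense dir=east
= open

[in] push x=east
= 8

[in] move dir=east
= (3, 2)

[in] sense dir=east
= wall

[in] sense dir=south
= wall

[in] pop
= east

[in] move dir=west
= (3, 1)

[in] sense dir=south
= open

[in] push x=south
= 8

[in] move dir=south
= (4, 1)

[in] sense dir=west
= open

[in] push x=west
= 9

[in] move dir=west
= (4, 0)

[in] sense dir=south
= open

[in] push x=south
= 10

[in] move dir=south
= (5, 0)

[in] sense dir=east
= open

[in] push x=east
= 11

[in] move dir=east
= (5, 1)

[in] sense dir=east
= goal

[in] move dir=east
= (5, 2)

Answer: (5, 2)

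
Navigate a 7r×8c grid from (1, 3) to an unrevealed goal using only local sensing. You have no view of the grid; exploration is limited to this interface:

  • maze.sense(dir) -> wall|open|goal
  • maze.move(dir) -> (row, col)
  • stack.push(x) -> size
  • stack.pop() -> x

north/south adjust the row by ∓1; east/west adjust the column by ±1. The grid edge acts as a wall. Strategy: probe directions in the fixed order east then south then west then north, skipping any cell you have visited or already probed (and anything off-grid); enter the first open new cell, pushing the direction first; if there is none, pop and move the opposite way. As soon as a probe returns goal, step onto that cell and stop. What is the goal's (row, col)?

Act: sense[east]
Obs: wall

Act: sense[south]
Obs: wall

Act: sense[west]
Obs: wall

Act: sense[north]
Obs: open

Act: push[north]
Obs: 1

Act: move[north]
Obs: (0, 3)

Act: sense[east]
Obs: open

Act: push[east]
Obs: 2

Act: move[east]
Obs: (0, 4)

Act: sense[east]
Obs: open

Act: push[east]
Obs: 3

Act: move[east]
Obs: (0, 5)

Act: sense[east]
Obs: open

Act: push[east]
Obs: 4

Act: move[east]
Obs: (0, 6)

Act: sense[east]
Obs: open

Act: push[east]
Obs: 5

Act: move[east]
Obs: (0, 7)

Act: sense[south]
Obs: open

Act: push[south]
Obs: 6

Act: move[south]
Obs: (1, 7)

Act: sense[south]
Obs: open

Act: push[south]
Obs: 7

Act: move[south]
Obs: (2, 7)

Act: sense[south]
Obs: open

Act: push[south]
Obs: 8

Act: move[south]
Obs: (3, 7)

Act: sense[south]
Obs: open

Act: push[south]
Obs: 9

Act: move[south]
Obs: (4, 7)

Act: sense[south]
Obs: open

Act: push[south]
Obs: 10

Act: move[south]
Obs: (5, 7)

Act: sense[south]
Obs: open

Act: push[south]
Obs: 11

Act: move[south]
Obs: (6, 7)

Act: sense[west]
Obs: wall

Act: pop[]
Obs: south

Act: move[north]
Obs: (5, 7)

Act: sense[west]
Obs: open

Act: push[west]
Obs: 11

Act: move[west]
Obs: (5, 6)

Act: sense[west]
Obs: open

Act: push[west]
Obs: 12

Act: move[west]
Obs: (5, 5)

Act: sense[south]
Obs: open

Act: push[south]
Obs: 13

Act: move[south]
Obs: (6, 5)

Act: sense[west]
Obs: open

Act: push[west]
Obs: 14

Act: move[west]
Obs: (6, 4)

Act: sense[west]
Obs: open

Act: push[west]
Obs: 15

Act: move[west]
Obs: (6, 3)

Act: sense[west]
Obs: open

Act: push[west]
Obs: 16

Act: move[west]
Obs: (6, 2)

Act: sense[west]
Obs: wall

Act: sense[north]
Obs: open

Act: push[north]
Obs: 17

Act: move[north]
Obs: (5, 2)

Act: sense[east]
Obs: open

Act: push[east]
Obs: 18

Act: move[east]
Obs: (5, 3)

Act: sense[east]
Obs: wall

Act: sense[north]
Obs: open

Act: push[north]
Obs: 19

Act: move[north]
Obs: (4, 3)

Act: sense[east]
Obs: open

Act: push[east]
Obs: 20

Act: move[east]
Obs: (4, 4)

Act: sense[east]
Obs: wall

Act: sense[north]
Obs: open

Act: push[north]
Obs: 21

Act: move[north]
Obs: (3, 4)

Act: sense[east]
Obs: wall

Act: sense[west]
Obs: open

Act: push[west]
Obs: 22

Act: move[west]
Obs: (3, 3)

Act: sense[west]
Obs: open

Act: push[west]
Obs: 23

Act: move[west]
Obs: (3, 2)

Act: sense[south]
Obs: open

Act: push[south]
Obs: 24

Act: move[south]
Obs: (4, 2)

Act: sense[west]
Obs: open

Act: push[west]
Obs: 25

Act: move[west]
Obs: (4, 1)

Act: sense[south]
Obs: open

Act: push[south]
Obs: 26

Act: move[south]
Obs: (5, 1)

Act: sense[west]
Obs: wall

Act: pop[]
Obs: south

Act: move[north]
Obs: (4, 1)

Act: sense[west]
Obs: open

Act: push[west]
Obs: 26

Act: move[west]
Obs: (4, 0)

Act: sense[north]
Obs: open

Act: push[north]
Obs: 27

Act: move[north]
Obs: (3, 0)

Act: sense[east]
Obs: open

Act: push[east]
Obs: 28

Act: move[east]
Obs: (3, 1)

Act: sense[north]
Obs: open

Act: push[north]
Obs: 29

Act: move[north]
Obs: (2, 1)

Act: sense[east]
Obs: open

Act: push[east]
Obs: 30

Act: move[east]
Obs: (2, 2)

Act: pop[]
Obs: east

Act: move[west]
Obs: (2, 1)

Act: sense[west]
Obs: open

Act: push[west]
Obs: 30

Act: move[west]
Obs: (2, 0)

Act: sense[north]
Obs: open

Act: push[north]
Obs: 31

Act: move[north]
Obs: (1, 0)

Act: sense[east]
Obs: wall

Act: sense[north]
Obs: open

Act: push[north]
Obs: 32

Act: move[north]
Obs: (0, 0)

Act: sense[east]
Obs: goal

Act: move[east]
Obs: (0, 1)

Answer: (0, 1)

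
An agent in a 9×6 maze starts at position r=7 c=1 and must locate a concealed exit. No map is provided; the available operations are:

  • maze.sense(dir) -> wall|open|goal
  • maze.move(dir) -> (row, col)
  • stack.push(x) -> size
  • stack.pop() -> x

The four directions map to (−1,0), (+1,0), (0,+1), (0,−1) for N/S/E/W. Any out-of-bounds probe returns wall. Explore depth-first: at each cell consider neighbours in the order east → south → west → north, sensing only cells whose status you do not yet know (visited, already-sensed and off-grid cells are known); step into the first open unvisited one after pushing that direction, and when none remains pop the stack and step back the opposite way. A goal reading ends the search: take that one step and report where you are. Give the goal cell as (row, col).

-> maze.sense(dir→east)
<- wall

-> maze.sense(dir→south)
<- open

-> stack.push(x→south)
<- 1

-> maze.move(dir→south)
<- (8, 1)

-> maze.sense(dir→east)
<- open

-> stack.push(x→east)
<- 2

-> maze.move(dir→east)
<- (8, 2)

-> maze.sense(dir→east)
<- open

-> stack.push(x→east)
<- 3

-> maze.move(dir→east)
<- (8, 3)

-> maze.sense(dir→east)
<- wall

-> maze.sense(dir→north)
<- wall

-> stack.pop()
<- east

-> maze.move(dir→west)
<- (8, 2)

-> stack.pop()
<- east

-> maze.move(dir→west)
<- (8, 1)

-> maze.sense(dir→west)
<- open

-> stack.push(x→west)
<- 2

-> maze.move(dir→west)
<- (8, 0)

-> maze.sense(dir→north)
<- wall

-> stack.pop()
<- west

-> maze.move(dir→east)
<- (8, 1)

-> stack.pop()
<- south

-> maze.move(dir→north)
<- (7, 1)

-> maze.sense(dir→north)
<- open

-> stack.push(x→north)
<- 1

-> maze.move(dir→north)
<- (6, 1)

-> maze.sense(dir→east)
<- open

-> stack.push(x→east)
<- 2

-> maze.move(dir→east)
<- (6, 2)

-> maze.sense(dir→east)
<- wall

-> maze.sense(dir→north)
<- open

-> stack.push(x→north)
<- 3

-> maze.move(dir→north)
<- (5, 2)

-> maze.sense(dir→east)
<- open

-> stack.push(x→east)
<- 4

-> maze.move(dir→east)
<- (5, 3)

-> maze.sense(dir→east)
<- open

-> stack.push(x→east)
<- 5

-> maze.move(dir→east)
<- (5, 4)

-> maze.sense(dir→east)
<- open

-> stack.push(x→east)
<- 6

-> maze.move(dir→east)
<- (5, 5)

-> maze.sense(dir→south)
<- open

-> stack.push(x→south)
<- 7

-> maze.move(dir→south)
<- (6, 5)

-> maze.sense(dir→south)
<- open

-> stack.push(x→south)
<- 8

-> maze.move(dir→south)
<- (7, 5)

-> maze.sense(dir→south)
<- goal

-> maze.move(dir→south)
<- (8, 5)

Answer: (8, 5)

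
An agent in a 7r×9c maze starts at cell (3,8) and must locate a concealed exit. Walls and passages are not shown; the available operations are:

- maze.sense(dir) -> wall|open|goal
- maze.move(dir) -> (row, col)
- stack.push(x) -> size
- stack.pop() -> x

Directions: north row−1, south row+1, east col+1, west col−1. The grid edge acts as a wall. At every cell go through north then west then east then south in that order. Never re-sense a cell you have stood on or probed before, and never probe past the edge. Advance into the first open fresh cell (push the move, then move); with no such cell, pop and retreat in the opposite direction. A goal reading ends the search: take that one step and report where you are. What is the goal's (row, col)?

;; sense(dir→north) -> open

;; push(x→north) -> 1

;; move(dir→north) -> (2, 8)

;; sense(dir→north) -> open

;; push(x→north) -> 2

;; move(dir→north) -> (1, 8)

;; sense(dir→north) -> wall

;; sense(dir→west) -> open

;; push(x→west) -> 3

;; move(dir→west) -> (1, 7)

;; sense(dir→north) -> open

;; push(x→north) -> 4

;; move(dir→north) -> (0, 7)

;; sense(dir→west) -> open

;; push(x→west) -> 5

;; move(dir→west) -> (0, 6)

;; sense(dir→west) -> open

;; push(x→west) -> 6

;; move(dir→west) -> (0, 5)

;; sense(dir→west) -> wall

;; sense(dir→south) -> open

;; push(x→south) -> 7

;; move(dir→south) -> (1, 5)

;; sense(dir→west) -> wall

;; sense(dir→east) -> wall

;; sense(dir→south) -> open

;; push(x→south) -> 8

;; move(dir→south) -> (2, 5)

;; sense(dir→west) -> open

;; push(x→west) -> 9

;; move(dir→west) -> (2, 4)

;; sense(dir→west) -> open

;; push(x→west) -> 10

;; move(dir→west) -> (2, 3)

;; sense(dir→north) -> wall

;; sense(dir→west) -> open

;; push(x→west) -> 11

;; move(dir→west) -> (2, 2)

;; sense(dir→north) -> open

;; push(x→north) -> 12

;; move(dir→north) -> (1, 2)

;; sense(dir→north) -> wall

;; sense(dir→west) -> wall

;; pop() -> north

;; move(dir→south) -> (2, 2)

;; sense(dir→west) -> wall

;; sense(dir→south) -> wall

;; pop() -> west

;; move(dir→east) -> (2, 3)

;; sense(dir→south) -> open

;; push(x→south) -> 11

;; move(dir→south) -> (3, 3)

;; sense(dir→east) -> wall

;; sense(dir→south) -> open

;; push(x→south) -> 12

;; move(dir→south) -> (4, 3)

;; sense(dir→west) -> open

;; push(x→west) -> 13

;; move(dir→west) -> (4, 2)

;; sense(dir→west) -> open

;; push(x→west) -> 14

;; move(dir→west) -> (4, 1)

;; sense(dir→north) -> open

;; push(x→north) -> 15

;; move(dir→north) -> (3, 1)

;; sense(dir→west) -> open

;; push(x→west) -> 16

;; move(dir→west) -> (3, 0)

;; sense(dir→north) -> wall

;; sense(dir→south) -> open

;; push(x→south) -> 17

;; move(dir→south) -> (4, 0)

;; sense(dir→south) -> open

;; push(x→south) -> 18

;; move(dir→south) -> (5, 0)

;; sense(dir→east) -> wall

;; sense(dir→south) -> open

;; push(x→south) -> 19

;; move(dir→south) -> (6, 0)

;; sense(dir→east) -> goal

;; move(dir→east) -> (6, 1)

Answer: (6, 1)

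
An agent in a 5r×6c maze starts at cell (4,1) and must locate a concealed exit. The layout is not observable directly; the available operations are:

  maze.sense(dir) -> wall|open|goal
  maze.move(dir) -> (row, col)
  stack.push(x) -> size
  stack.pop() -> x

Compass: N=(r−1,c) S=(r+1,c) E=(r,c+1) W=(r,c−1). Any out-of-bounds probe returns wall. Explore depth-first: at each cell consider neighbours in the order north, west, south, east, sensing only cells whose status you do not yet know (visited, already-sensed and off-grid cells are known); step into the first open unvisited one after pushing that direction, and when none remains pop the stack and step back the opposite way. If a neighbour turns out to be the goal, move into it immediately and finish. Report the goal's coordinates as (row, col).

·→ maze.sense(dir='north')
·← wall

·→ maze.sense(dir='west')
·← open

·→ stack.push(x='west')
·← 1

·→ maze.move(dir='west')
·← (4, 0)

·→ maze.sense(dir='north')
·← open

·→ stack.push(x='north')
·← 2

·→ maze.move(dir='north')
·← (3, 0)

·→ maze.sense(dir='north')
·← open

·→ stack.push(x='north')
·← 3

·→ maze.move(dir='north')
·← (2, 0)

·→ maze.sense(dir='north')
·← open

·→ stack.push(x='north')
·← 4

·→ maze.move(dir='north')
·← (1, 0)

·→ maze.sense(dir='north')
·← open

·→ stack.push(x='north')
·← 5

·→ maze.move(dir='north')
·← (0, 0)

·→ maze.sense(dir='east')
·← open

·→ stack.push(x='east')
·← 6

·→ maze.move(dir='east')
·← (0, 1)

·→ maze.sense(dir='south')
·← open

·→ stack.push(x='south')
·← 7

·→ maze.move(dir='south')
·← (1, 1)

·→ maze.sense(dir='south')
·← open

·→ stack.push(x='south')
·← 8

·→ maze.move(dir='south')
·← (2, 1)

·→ maze.sense(dir='east')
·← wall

·→ stack.pop()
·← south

·→ maze.move(dir='north')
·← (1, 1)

·→ maze.sense(dir='east')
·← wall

·→ stack.pop()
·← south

·→ maze.move(dir='north')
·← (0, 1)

·→ maze.sense(dir='east')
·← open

·→ stack.push(x='east')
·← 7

·→ maze.move(dir='east')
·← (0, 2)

·→ maze.sense(dir='east')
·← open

·→ stack.push(x='east')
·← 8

·→ maze.move(dir='east')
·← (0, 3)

·→ maze.sense(dir='south')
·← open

·→ stack.push(x='south')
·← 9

·→ maze.move(dir='south')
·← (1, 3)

·→ maze.sense(dir='south')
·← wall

·→ maze.sense(dir='east')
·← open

·→ stack.push(x='east')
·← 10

·→ maze.move(dir='east')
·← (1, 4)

·→ maze.sense(dir='north')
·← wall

·→ maze.sense(dir='south')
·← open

·→ stack.push(x='south')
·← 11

·→ maze.move(dir='south')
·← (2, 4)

·→ maze.sense(dir='south')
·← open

·→ stack.push(x='south')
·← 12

·→ maze.move(dir='south')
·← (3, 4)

·→ maze.sense(dir='west')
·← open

·→ stack.push(x='west')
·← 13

·→ maze.move(dir='west')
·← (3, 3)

·→ maze.sense(dir='west')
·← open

·→ stack.push(x='west')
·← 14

·→ maze.move(dir='west')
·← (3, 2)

·→ maze.sense(dir='south')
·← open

·→ stack.push(x='south')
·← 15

·→ maze.move(dir='south')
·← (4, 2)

·→ maze.sense(dir='east')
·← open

·→ stack.push(x='east')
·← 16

·→ maze.move(dir='east')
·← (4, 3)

·→ maze.sense(dir='east')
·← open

·→ stack.push(x='east')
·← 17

·→ maze.move(dir='east')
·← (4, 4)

·→ maze.sense(dir='east')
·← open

·→ stack.push(x='east')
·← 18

·→ maze.move(dir='east')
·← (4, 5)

·→ maze.sense(dir='north')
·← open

·→ stack.push(x='north')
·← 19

·→ maze.move(dir='north')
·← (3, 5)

·→ maze.sense(dir='north')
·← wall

·→ stack.pop()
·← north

·→ maze.move(dir='south')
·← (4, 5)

·→ stack.pop()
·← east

·→ maze.move(dir='west')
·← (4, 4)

·→ stack.pop()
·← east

·→ maze.move(dir='west')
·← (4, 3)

·→ stack.pop()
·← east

·→ maze.move(dir='west')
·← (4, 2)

·→ stack.pop()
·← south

·→ maze.move(dir='north')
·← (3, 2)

·→ stack.pop()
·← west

·→ maze.move(dir='east')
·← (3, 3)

·→ stack.pop()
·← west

·→ maze.move(dir='east')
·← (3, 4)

·→ stack.pop()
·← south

·→ maze.move(dir='north')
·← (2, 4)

·→ stack.pop()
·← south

·→ maze.move(dir='north')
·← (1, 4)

·→ maze.sense(dir='east')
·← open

·→ stack.push(x='east')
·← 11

·→ maze.move(dir='east')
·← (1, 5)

·→ maze.sense(dir='north')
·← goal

·→ maze.move(dir='north')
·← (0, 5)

Answer: (0, 5)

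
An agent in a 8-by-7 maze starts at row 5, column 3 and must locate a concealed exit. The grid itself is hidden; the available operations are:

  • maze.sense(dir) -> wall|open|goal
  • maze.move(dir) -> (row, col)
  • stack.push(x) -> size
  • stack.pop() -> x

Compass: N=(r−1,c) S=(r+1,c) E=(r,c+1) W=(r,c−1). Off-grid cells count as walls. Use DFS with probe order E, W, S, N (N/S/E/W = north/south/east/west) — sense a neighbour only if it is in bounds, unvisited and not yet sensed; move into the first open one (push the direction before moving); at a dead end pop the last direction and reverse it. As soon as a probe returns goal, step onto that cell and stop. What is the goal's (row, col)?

I use maze.sense(dir='east'), → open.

Then stack.push(x='east'), yielding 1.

I run maze.move(dir='east'), and see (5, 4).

I use maze.sense(dir='east'), — result: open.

Then stack.push(x='east'), which returns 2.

Next I call maze.move(dir='east'), which returns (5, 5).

Using maze.sense(dir='east'), giving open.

I invoke stack.push(x='east'), — result: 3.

I invoke maze.move(dir='east'), and get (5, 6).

Calling maze.sense(dir='south'), — result: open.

I invoke stack.push(x='south'), yielding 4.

Using maze.move(dir='south'), → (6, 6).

I use maze.sense(dir='west'), and observe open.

Using stack.push(x='west'), which returns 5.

I try maze.move(dir='west'), — result: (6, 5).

Using maze.sense(dir='west'), which returns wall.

Using maze.sense(dir='south'), and see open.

Calling stack.push(x='south'), : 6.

Calling maze.move(dir='south'), and observe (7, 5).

I run maze.sense(dir='east'), : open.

I run stack.push(x='east'), which returns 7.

Invoking maze.move(dir='east'), — result: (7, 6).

I call stack.pop, and observe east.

I try maze.move(dir='west'), — result: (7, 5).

I invoke maze.sense(dir='west'), which returns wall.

Calling stack.pop(), and observe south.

Now I run maze.move(dir='north'), yielding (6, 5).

Now I run stack.pop(), and observe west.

I try maze.move(dir='east'), and get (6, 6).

Invoking stack.pop, and get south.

Invoking maze.move(dir='north'), → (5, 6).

Invoking maze.sense(dir='north'), which returns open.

Now I run stack.push(x='north'), which returns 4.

Invoking maze.move(dir='north'), and observe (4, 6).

Now I run maze.sense(dir='west'), and observe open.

I run stack.push(x='west'), and get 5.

I invoke maze.move(dir='west'), → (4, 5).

Now I run maze.sense(dir='west'), → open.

Calling stack.push(x='west'), yielding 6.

Then maze.move(dir='west'), → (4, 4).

I use maze.sense(dir='west'), which returns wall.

I run maze.sense(dir='north'), and observe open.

Then stack.push(x='north'), → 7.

I try maze.move(dir='north'), and get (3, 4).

I invoke maze.sense(dir='east'), and get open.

I try stack.push(x='east'), and observe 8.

Invoking maze.move(dir='east'), which returns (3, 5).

Calling maze.sense(dir='east'), giving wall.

I invoke maze.sense(dir='north'), giving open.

Calling stack.push(x='north'), which returns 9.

I try maze.move(dir='north'), → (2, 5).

Then maze.sense(dir='east'), — result: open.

I call stack.push(x='east'), — result: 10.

I run maze.move(dir='east'), giving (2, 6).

I try maze.sense(dir='north'), and observe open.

I try stack.push(x='north'), and see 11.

I try maze.move(dir='north'), giving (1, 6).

I try maze.sense(dir='west'), and get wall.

Calling maze.sense(dir='north'), yielding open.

Now I run stack.push(x='north'), which returns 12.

I try maze.move(dir='north'), which returns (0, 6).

Then maze.sense(dir='west'), and get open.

Calling stack.push(x='west'), → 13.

I invoke maze.move(dir='west'), — result: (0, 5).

Using maze.sense(dir='west'), : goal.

Invoking maze.move(dir='west'), and get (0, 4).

Answer: (0, 4)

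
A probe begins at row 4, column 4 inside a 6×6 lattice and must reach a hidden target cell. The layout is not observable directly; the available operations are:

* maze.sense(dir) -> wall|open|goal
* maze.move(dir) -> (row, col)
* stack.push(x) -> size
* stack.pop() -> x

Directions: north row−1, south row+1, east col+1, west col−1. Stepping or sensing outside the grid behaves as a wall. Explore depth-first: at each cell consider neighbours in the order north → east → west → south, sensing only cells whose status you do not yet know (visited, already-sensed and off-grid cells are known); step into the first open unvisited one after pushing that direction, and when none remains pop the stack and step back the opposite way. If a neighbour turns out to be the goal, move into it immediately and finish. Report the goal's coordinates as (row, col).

$ sense dir=north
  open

$ push x=north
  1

$ move dir=north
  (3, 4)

$ sense dir=north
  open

$ push x=north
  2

$ move dir=north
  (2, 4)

$ sense dir=north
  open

$ push x=north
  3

$ move dir=north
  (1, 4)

$ sense dir=north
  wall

$ sense dir=east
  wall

$ sense dir=west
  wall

$ pop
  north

$ move dir=south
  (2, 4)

$ sense dir=east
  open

$ push x=east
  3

$ move dir=east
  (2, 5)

$ sense dir=south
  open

$ push x=south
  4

$ move dir=south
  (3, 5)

$ sense dir=south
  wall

$ pop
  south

$ move dir=north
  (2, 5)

$ pop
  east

$ move dir=west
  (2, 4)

$ sense dir=west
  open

$ push x=west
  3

$ move dir=west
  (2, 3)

$ sense dir=west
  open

$ push x=west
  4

$ move dir=west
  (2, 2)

$ sense dir=north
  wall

$ sense dir=west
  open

$ push x=west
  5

$ move dir=west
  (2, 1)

$ sense dir=north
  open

$ push x=north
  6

$ move dir=north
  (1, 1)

$ sense dir=north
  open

$ push x=north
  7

$ move dir=north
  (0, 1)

$ sense dir=east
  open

$ push x=east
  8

$ move dir=east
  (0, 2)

$ sense dir=east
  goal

$ move dir=east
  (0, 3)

Answer: (0, 3)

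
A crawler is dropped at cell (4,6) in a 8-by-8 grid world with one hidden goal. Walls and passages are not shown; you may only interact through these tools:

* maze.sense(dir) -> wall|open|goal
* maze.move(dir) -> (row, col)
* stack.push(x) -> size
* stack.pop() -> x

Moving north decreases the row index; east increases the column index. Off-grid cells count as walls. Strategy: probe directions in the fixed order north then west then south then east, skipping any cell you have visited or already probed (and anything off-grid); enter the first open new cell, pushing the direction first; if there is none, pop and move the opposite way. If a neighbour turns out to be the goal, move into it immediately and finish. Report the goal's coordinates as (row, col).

==> maze.sense(north)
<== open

==> stack.push(north)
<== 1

==> maze.move(north)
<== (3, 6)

==> maze.sense(north)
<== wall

==> maze.sense(west)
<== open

==> stack.push(west)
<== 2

==> maze.move(west)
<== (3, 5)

==> maze.sense(north)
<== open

==> stack.push(north)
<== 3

==> maze.move(north)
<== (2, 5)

==> maze.sense(north)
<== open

==> stack.push(north)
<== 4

==> maze.move(north)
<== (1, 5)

==> maze.sense(north)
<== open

==> stack.push(north)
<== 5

==> maze.move(north)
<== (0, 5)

==> maze.sense(west)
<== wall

==> maze.sense(east)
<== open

==> stack.push(east)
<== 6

==> maze.move(east)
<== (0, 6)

==> maze.sense(south)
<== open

==> stack.push(south)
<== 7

==> maze.move(south)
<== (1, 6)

==> maze.sense(east)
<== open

==> stack.push(east)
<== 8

==> maze.move(east)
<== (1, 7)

==> maze.sense(north)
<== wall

==> maze.sense(south)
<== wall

==> stack.pop()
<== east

==> maze.move(west)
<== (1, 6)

==> stack.pop()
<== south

==> maze.move(north)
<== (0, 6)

==> stack.pop()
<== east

==> maze.move(west)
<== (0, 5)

==> stack.pop()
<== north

==> maze.move(south)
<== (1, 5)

==> maze.sense(west)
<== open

==> stack.push(west)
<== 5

==> maze.move(west)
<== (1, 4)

==> maze.sense(west)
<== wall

==> maze.sense(south)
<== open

==> stack.push(south)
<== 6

==> maze.move(south)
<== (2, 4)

==> maze.sense(west)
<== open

==> stack.push(west)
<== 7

==> maze.move(west)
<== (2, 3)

==> maze.sense(west)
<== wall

==> maze.sense(south)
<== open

==> stack.push(south)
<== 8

==> maze.move(south)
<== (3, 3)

==> maze.sense(west)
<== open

==> stack.push(west)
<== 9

==> maze.move(west)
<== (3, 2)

==> maze.sense(west)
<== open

==> stack.push(west)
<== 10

==> maze.move(west)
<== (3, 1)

==> maze.sense(north)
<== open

==> stack.push(north)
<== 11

==> maze.move(north)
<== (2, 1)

==> maze.sense(north)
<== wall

==> maze.sense(west)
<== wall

==> stack.pop()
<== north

==> maze.move(south)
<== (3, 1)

==> maze.sense(west)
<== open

==> stack.push(west)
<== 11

==> maze.move(west)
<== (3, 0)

==> maze.sense(south)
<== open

==> stack.push(south)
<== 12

==> maze.move(south)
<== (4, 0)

==> maze.sense(south)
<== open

==> stack.push(south)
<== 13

==> maze.move(south)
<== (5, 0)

==> maze.sense(south)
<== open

==> stack.push(south)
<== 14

==> maze.move(south)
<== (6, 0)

==> maze.sense(south)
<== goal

==> maze.move(south)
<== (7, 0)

Answer: (7, 0)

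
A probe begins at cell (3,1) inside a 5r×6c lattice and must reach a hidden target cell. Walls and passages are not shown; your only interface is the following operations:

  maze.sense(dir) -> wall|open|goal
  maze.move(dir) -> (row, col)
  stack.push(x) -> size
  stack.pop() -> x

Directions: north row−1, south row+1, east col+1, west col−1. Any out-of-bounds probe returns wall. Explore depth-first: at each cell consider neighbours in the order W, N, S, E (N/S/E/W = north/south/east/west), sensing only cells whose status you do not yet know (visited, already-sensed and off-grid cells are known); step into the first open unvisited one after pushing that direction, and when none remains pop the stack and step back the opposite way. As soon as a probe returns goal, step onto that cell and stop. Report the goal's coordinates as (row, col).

Act: maze.sense[dir→west]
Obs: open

Act: stack.push[x→west]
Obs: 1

Act: maze.move[dir→west]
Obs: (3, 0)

Act: maze.sense[dir→north]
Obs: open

Act: stack.push[x→north]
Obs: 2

Act: maze.move[dir→north]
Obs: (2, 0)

Act: maze.sense[dir→north]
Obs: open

Act: stack.push[x→north]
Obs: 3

Act: maze.move[dir→north]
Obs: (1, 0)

Act: maze.sense[dir→north]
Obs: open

Act: stack.push[x→north]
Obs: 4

Act: maze.move[dir→north]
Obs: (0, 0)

Act: maze.sense[dir→east]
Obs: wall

Act: stack.pop[]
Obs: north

Act: maze.move[dir→south]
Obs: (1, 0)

Act: maze.sense[dir→east]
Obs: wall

Act: stack.pop[]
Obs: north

Act: maze.move[dir→south]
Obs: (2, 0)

Act: maze.sense[dir→east]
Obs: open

Act: stack.push[x→east]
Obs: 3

Act: maze.move[dir→east]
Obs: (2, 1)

Act: maze.sense[dir→east]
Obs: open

Act: stack.push[x→east]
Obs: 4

Act: maze.move[dir→east]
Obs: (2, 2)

Act: maze.sense[dir→north]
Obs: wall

Act: maze.sense[dir→south]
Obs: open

Act: stack.push[x→south]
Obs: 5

Act: maze.move[dir→south]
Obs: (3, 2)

Act: maze.sense[dir→south]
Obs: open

Act: stack.push[x→south]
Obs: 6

Act: maze.move[dir→south]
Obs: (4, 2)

Act: maze.sense[dir→west]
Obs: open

Act: stack.push[x→west]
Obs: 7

Act: maze.move[dir→west]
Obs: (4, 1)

Act: maze.sense[dir→west]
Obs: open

Act: stack.push[x→west]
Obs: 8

Act: maze.move[dir→west]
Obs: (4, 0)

Act: stack.pop[]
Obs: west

Act: maze.move[dir→east]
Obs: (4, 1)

Act: stack.pop[]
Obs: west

Act: maze.move[dir→east]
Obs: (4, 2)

Act: maze.sense[dir→east]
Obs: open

Act: stack.push[x→east]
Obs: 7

Act: maze.move[dir→east]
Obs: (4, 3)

Act: maze.sense[dir→north]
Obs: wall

Act: maze.sense[dir→east]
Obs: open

Act: stack.push[x→east]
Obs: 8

Act: maze.move[dir→east]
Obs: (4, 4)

Act: maze.sense[dir→north]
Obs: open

Act: stack.push[x→north]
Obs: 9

Act: maze.move[dir→north]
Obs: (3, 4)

Act: maze.sense[dir→north]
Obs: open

Act: stack.push[x→north]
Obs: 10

Act: maze.move[dir→north]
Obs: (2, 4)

Act: maze.sense[dir→west]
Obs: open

Act: stack.push[x→west]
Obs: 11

Act: maze.move[dir→west]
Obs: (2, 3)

Act: maze.sense[dir→north]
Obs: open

Act: stack.push[x→north]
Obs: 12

Act: maze.move[dir→north]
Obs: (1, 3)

Act: maze.sense[dir→north]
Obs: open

Act: stack.push[x→north]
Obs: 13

Act: maze.move[dir→north]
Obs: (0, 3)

Act: maze.sense[dir→west]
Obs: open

Act: stack.push[x→west]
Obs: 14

Act: maze.move[dir→west]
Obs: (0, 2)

Act: stack.pop[]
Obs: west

Act: maze.move[dir→east]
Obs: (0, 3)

Act: maze.sense[dir→east]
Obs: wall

Act: stack.pop[]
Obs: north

Act: maze.move[dir→south]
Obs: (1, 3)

Act: maze.sense[dir→east]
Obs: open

Act: stack.push[x→east]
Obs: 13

Act: maze.move[dir→east]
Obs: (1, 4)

Act: maze.sense[dir→east]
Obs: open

Act: stack.push[x→east]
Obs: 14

Act: maze.move[dir→east]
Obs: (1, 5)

Act: maze.sense[dir→north]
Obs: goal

Act: maze.move[dir→north]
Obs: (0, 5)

Answer: (0, 5)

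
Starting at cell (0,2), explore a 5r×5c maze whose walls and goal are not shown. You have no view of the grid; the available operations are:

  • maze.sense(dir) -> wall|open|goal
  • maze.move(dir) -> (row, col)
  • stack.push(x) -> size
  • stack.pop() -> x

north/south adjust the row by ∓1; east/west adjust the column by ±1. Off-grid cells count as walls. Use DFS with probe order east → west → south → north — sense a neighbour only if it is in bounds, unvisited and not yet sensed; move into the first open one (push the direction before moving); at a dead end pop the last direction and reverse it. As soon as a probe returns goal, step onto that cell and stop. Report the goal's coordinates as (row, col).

;; 1. sense(east) -> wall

;; 2. sense(west) -> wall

;; 3. sense(south) -> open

;; 4. push(south) -> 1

;; 5. move(south) -> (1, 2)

;; 6. sense(east) -> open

;; 7. push(east) -> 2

;; 8. move(east) -> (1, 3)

;; 9. sense(east) -> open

;; 10. push(east) -> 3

;; 11. move(east) -> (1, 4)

;; 12. sense(south) -> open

;; 13. push(south) -> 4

;; 14. move(south) -> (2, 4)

;; 15. sense(west) -> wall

;; 16. sense(south) -> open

;; 17. push(south) -> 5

;; 18. move(south) -> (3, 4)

;; 19. sense(west) -> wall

;; 20. sense(south) -> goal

;; 21. move(south) -> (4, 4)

Answer: (4, 4)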